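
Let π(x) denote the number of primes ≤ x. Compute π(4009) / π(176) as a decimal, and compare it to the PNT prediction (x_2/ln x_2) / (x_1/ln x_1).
π(4009)/π(176) = 553/40 ≈ 13.8250;  PNT prediction ≈ 14.1961.

π(176) = 40 and π(4009) = 553, so π(4009)/π(176) ≈ 13.8250. The PNT-predicted ratio is (4009/ln(4009)) / (176/ln(176)) ≈ 14.1961. The two agree to within a few percent, as expected.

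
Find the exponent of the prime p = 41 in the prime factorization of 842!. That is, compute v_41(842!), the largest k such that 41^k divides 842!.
v_41(842!) = 20

Legendre's formula: v_p(n!) = Σ_{k ≥ 1} ⌊n / p^k⌋. For p = 41, n = 842, the terms are:
  ⌊842/41^1⌋ = ⌊842/41⌋ = 20
(the next term ⌊842/41^2⌋ = 0, terminating the sum). Summing: v_41(842!) = 20 = 20.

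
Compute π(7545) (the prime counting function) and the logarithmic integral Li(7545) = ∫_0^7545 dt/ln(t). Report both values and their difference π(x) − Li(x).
π(7545) = 956;  Li(7545) ≈ 975.62;  π(x) − Li(x) ≈ -19.62.

Direct count of primes ≤ 7545 gives π(7545) = 956. Numerical evaluation of the logarithmic integral gives Li(7545) ≈ 975.62. The difference π(x) − Li(x) ≈ -19.62 is typically negative for small/moderate x (Li(x) overestimates), though Littlewood's theorem shows this sign changes infinitely often.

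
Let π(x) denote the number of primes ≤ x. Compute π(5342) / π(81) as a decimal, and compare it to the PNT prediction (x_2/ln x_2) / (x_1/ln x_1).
π(5342)/π(81) = 706/22 ≈ 32.0909;  PNT prediction ≈ 33.7650.

π(81) = 22 and π(5342) = 706, so π(5342)/π(81) ≈ 32.0909. The PNT-predicted ratio is (5342/ln(5342)) / (81/ln(81)) ≈ 33.7650. The two agree to within a few percent, as expected.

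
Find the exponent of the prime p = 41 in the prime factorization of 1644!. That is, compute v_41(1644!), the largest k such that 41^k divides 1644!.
v_41(1644!) = 40

Legendre's formula: v_p(n!) = Σ_{k ≥ 1} ⌊n / p^k⌋. For p = 41, n = 1644, the terms are:
  ⌊1644/41^1⌋ = ⌊1644/41⌋ = 40
(the next term ⌊1644/41^2⌋ = 0, terminating the sum). Summing: v_41(1644!) = 40 = 40.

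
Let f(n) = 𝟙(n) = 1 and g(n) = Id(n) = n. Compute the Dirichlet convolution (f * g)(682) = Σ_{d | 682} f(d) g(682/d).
(𝟙 * Id)(682) = 1152

Divisors of 682: [1, 2, 11, 22, 31, 62, 341, 682]. For each d | 682:
  d = 1: 𝟙(1) · Id(682/1) = 1 · 682 = 682
  d = 2: 𝟙(2) · Id(682/2) = 1 · 341 = 341
  d = 11: 𝟙(11) · Id(682/11) = 1 · 62 = 62
  d = 22: 𝟙(22) · Id(682/22) = 1 · 31 = 31
  d = 31: 𝟙(31) · Id(682/31) = 1 · 22 = 22
  d = 62: 𝟙(62) · Id(682/62) = 1 · 11 = 11
  d = 341: 𝟙(341) · Id(682/341) = 1 · 2 = 2
  d = 682: 𝟙(682) · Id(682/682) = 1 · 1 = 1
Summing: (𝟙 * Id)(682) = 682 + 341 + 62 + 31 + 22 + 11 + 2 + 1 = 1152.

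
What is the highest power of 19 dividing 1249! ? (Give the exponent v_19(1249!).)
v_19(1249!) = 68

Legendre's formula: v_p(n!) = Σ_{k ≥ 1} ⌊n / p^k⌋. For p = 19, n = 1249, the terms are:
  ⌊1249/19^1⌋ = ⌊1249/19⌋ = 65
  ⌊1249/19^2⌋ = ⌊1249/361⌋ = 3
(the next term ⌊1249/19^3⌋ = 0, terminating the sum). Summing: v_19(1249!) = 65 + 3 = 68.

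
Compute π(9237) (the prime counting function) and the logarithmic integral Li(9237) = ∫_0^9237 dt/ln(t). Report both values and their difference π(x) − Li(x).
π(9237) = 1144;  Li(9237) ≈ 1162.94;  π(x) − Li(x) ≈ -18.94.

Direct count of primes ≤ 9237 gives π(9237) = 1144. Numerical evaluation of the logarithmic integral gives Li(9237) ≈ 1162.94. The difference π(x) − Li(x) ≈ -18.94 is typically negative for small/moderate x (Li(x) overestimates), though Littlewood's theorem shows this sign changes infinitely often.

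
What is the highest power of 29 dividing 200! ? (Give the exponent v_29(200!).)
v_29(200!) = 6

Legendre's formula: v_p(n!) = Σ_{k ≥ 1} ⌊n / p^k⌋. For p = 29, n = 200, the terms are:
  ⌊200/29^1⌋ = ⌊200/29⌋ = 6
(the next term ⌊200/29^2⌋ = 0, terminating the sum). Summing: v_29(200!) = 6 = 6.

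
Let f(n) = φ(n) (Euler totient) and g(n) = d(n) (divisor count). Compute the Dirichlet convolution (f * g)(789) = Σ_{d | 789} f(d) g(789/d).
(φ * d)(789) = 1056

Divisors of 789: [1, 3, 263, 789]. For each d | 789:
  d = 1: φ(1) · d(789/1) = 1 · 4 = 4
  d = 3: φ(3) · d(789/3) = 2 · 2 = 4
  d = 263: φ(263) · d(789/263) = 262 · 2 = 524
  d = 789: φ(789) · d(789/789) = 524 · 1 = 524
Summing: (φ * d)(789) = 4 + 4 + 524 + 524 = 1056.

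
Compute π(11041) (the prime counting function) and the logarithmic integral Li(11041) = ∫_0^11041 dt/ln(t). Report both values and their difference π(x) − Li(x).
π(11041) = 1337;  Li(11041) ≈ 1358.55;  π(x) − Li(x) ≈ -21.55.

Direct count of primes ≤ 11041 gives π(11041) = 1337. Numerical evaluation of the logarithmic integral gives Li(11041) ≈ 1358.55. The difference π(x) − Li(x) ≈ -21.55 is typically negative for small/moderate x (Li(x) overestimates), though Littlewood's theorem shows this sign changes infinitely often.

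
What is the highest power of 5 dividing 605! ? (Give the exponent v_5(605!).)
v_5(605!) = 149

Legendre's formula: v_p(n!) = Σ_{k ≥ 1} ⌊n / p^k⌋. For p = 5, n = 605, the terms are:
  ⌊605/5^1⌋ = ⌊605/5⌋ = 121
  ⌊605/5^2⌋ = ⌊605/25⌋ = 24
  ⌊605/5^3⌋ = ⌊605/125⌋ = 4
(the next term ⌊605/5^4⌋ = 0, terminating the sum). Summing: v_5(605!) = 121 + 24 + 4 = 149.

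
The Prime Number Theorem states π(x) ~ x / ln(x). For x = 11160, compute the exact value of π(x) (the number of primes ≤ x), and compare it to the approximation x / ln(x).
π(11160) = 1351;  x/ln(x) ≈ 1197.41;  relative error ≈ 11.37%.

Directly count primes up to 11160: π(11160) = 1351. The PNT approximation gives 11160/ln(11160) ≈ 11160/9.32009 ≈ 1197.41. Relative error (π(x) − x/ln(x)) / π(x) ≈ 11.37%; the approximation is known to undercount slightly (Li(x) is a better estimate).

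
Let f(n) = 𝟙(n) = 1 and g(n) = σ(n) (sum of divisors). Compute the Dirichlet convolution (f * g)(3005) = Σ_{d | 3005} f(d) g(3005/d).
(𝟙 * σ)(3005) = 4221

Divisors of 3005: [1, 5, 601, 3005]. For each d | 3005:
  d = 1: 𝟙(1) · σ(3005/1) = 1 · 3612 = 3612
  d = 5: 𝟙(5) · σ(3005/5) = 1 · 602 = 602
  d = 601: 𝟙(601) · σ(3005/601) = 1 · 6 = 6
  d = 3005: 𝟙(3005) · σ(3005/3005) = 1 · 1 = 1
Summing: (𝟙 * σ)(3005) = 3612 + 602 + 6 + 1 = 4221.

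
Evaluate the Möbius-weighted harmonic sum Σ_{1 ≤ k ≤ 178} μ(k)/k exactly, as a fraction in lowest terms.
Σ μ(k)/k = 125709062959160573557671617219832045395728751290214311430782016431/166589903787325219380851695350896256250980509594874862046961683989710

Values of μ(k) for 1 ≤ k ≤ 178: μ(1) = 1, μ(2) = -1, μ(3) = -1, μ(5) = -1, μ(6) = 1, μ(7) = -1, μ(10) = 1, μ(11) = -1, μ(13) = -1, μ(14) = 1, μ(15) = 1, μ(17) = -1, μ(19) = -1, μ(21) = 1, μ(22) = 1, μ(23) = -1, μ(26) = 1, μ(29) = -1, μ(30) = -1, μ(31) = -1, μ(33) = 1, μ(34) = 1, μ(35) = 1, μ(37) = -1, μ(38) = 1, μ(39) = 1, μ(41) = -1, μ(42) = -1, μ(43) = -1, μ(46) = 1, μ(47) = -1, μ(51) = 1, μ(53) = -1, μ(55) = 1, μ(57) = 1, μ(58) = 1, μ(59) = -1, μ(61) = -1, μ(62) = 1, μ(65) = 1, μ(66) = -1, μ(67) = -1, μ(69) = 1, μ(70) = -1, μ(71) = -1, μ(73) = -1, μ(74) = 1, μ(77) = 1, μ(78) = -1, μ(79) = -1, μ(82) = 1, μ(83) = -1, μ(85) = 1, μ(86) = 1, μ(87) = 1, μ(89) = -1, μ(91) = 1, μ(93) = 1, μ(94) = 1, μ(95) = 1, μ(97) = -1, μ(101) = -1, μ(102) = -1, μ(103) = -1, μ(105) = -1, μ(106) = 1, μ(107) = -1, μ(109) = -1, μ(110) = -1, μ(111) = 1, μ(113) = -1, μ(114) = -1, μ(115) = 1, μ(118) = 1, μ(119) = 1, μ(122) = 1, μ(123) = 1, μ(127) = -1, μ(129) = 1, μ(130) = -1, μ(131) = -1, μ(133) = 1, μ(134) = 1, μ(137) = -1, μ(138) = -1, μ(139) = -1, μ(141) = 1, μ(142) = 1, μ(143) = 1, μ(145) = 1, μ(146) = 1, μ(149) = -1, μ(151) = -1, μ(154) = -1, μ(155) = 1, μ(157) = -1, μ(158) = 1, μ(159) = 1, μ(161) = 1, μ(163) = -1, μ(165) = -1, μ(166) = 1, μ(167) = -1, μ(170) = -1, μ(173) = -1, μ(174) = -1, μ(177) = 1, μ(178) = 1, with μ = 0 on non-squarefree integers. Summing μ(k)/k for k where μ(k) ≠ 0 gives 125709062959160573557671617219832045395728751290214311430782016431/166589903787325219380851695350896256250980509594874862046961683989710 ≈ 0.0008. (PNT ⟺ this sum → 0 as n → ∞.)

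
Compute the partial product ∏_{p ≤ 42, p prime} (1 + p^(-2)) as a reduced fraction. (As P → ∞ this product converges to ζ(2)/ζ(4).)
∏ = 15660474728144000000/10354486835212066701

The primes p ≤ 42 are [2, 3, 5, 7, 11, 13, 17, 19, 23, 29, 31, 37, 41]. For each, (1 + 1/p^2) = (p^2 + 1)/p^2. Multiplying these fractions over p ∈ [2, 3, 5, 7, 11, 13, 17, 19, 23, 29, 31, 37, 41] gives 15660474728144000000/10354486835212066701. (In the limit P → ∞ this tends to ζ(2)/ζ(4).)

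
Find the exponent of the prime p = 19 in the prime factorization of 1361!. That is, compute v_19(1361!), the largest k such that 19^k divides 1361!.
v_19(1361!) = 74

Legendre's formula: v_p(n!) = Σ_{k ≥ 1} ⌊n / p^k⌋. For p = 19, n = 1361, the terms are:
  ⌊1361/19^1⌋ = ⌊1361/19⌋ = 71
  ⌊1361/19^2⌋ = ⌊1361/361⌋ = 3
(the next term ⌊1361/19^3⌋ = 0, terminating the sum). Summing: v_19(1361!) = 71 + 3 = 74.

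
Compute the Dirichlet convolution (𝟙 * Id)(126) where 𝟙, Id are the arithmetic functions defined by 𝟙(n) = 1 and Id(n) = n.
(𝟙 * Id)(126) = 312

Divisors of 126: [1, 2, 3, 6, 7, 9, 14, 18, 21, 42, 63, 126]. For each d | 126:
  d = 1: 𝟙(1) · Id(126/1) = 1 · 126 = 126
  d = 2: 𝟙(2) · Id(126/2) = 1 · 63 = 63
  d = 3: 𝟙(3) · Id(126/3) = 1 · 42 = 42
  d = 6: 𝟙(6) · Id(126/6) = 1 · 21 = 21
  d = 7: 𝟙(7) · Id(126/7) = 1 · 18 = 18
  d = 9: 𝟙(9) · Id(126/9) = 1 · 14 = 14
  d = 14: 𝟙(14) · Id(126/14) = 1 · 9 = 9
  d = 18: 𝟙(18) · Id(126/18) = 1 · 7 = 7
  d = 21: 𝟙(21) · Id(126/21) = 1 · 6 = 6
  d = 42: 𝟙(42) · Id(126/42) = 1 · 3 = 3
  d = 63: 𝟙(63) · Id(126/63) = 1 · 2 = 2
  d = 126: 𝟙(126) · Id(126/126) = 1 · 1 = 1
Summing: (𝟙 * Id)(126) = 126 + 63 + 42 + 21 + 18 + 14 + 9 + 7 + 6 + 3 + 2 + 1 = 312.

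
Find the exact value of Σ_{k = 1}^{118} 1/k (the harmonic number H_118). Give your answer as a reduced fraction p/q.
H_118 = 93018884434841482250701215017315081260434614082769/17379782769567790172972927968296006432665936992320

Direct summation: H_118 = 1 + 1/2 + ... + 1/118. The least common denominator is lcm(1, ..., 118) = 955888052326228459513511038256280353796626534577600; over this denominator the numerator is 955888052326228459513511038256280353796626534577600 + 477944026163114229756755519128140176898313267288800 + 318629350775409486504503679418760117932208844859200 + 238972013081557114878377759564070088449156633644400 + 191177610465245691902702207651256070759325306915520 + 159314675387704743252251839709380058966104422429600 + 136555436046604065644787291179468621970946647796800 + 119486006540778557439188879782035044224578316822200 + 106209783591803162168167893139586705977402948286400 + 95588805232622845951351103825628035379662653457760 + 86898913847838950864864639841480032163329684961600 + 79657337693852371626125919854690029483052211214800 + 73529850178940650731808541404329257984355887275200 + 68277718023302032822393645589734310985473323898400 + 63725870155081897300900735883752023586441768971840 + 59743003270389278719594439891017522112289158411100 + 56228708960366379971383002250369432576272149092800 + 53104891795901581084083946569793352988701474143200 + 50309897490854129448079528329277913357717186030400 + 47794402616311422975675551912814017689831326728880 + 45518478682201355214929097059822873990315549265600 + 43449456923919475432432319920740016081664842480800 + 41560350101140367804935262532881754512896805851200 + 39828668846926185813062959927345014741526105607400 + 38235522093049138380540441530251214151865061383104 + 36764925089470325365904270702164628992177943637600 + 35403261197267720722722631046528901992467649428800 + 34138859011651016411196822794867155492736661949200 + 32961656976766498603914173732975184613676777054400 + 31862935077540948650450367941876011793220884485920 + 30835098462136401919790678653428398509568597889600 + 29871501635194639359797219945508761056144579205550 + 28966304615946316954954879947160010721109894987200 + 28114354480183189985691501125184716288136074546400 + 27311087209320813128957458235893724394189329559360 + 26552445897950790542041973284896676494350737071600 + 25834812225033201608473271304223793345854771204800 + 25154948745427064724039764164638956678858593015200 + 24509950059646883577269513801443085994785295758400 + 23897201308155711487837775956407008844915663364440 + 23314342739664108768622220445275130580405525233600 + 22759239341100677607464548529911436995157774632800 + 22229954705261126965430489261773961716200617083200 + 21724728461959737716216159960370008040832421240400 + 21241956718360632433633578627917341195480589657280 + 20780175050570183902467631266440877256448402925600 + 20338043666515499138585341239495326676523968820800 + 19914334423463092906531479963672507370763052803700 + 19507919435229152234969613025638374567278092542400 + 19117761046524569190270220765125607075932530691552 + 18742902986788793323794334083456477525424049697600 + 18382462544735162682952135351082314496088971818800 + 18035623628796763387047378080307176486728802539200 + 17701630598633860361361315523264450996233824714400 + 17379782769567790172972927968296006432665936992320 + 17069429505825508205598411397433577746368330974600 + 16769965830284709816026509443092637785905728676800 + 16480828488383249301957086866487592306838388527200 + 16201492412308956940906966750106446674519093806400 + 15931467538770474325225183970938005896610442242960 + 15670295939774237041205098987807874652403713681600 + 15417549231068200959895339326714199254784298944800 + 15172826227400451738309699019940957996771849755200 + 14935750817597319679898609972754380528072289602775 + 14705970035788130146361708280865851596871177455040 + 14483152307973158477477439973580005360554947493600 + 14266985855615350141992702063526572444725769172800 + 14057177240091594992845750562592358144068037273200 + 13853450033713455934978420844293918170965601950400 + 13655543604660406564478729117946862197094664779680 + 13463212004594767035401563919102540194318683585600 + 13276222948975395271020986642448338247175368535800 + 13094356881181211774157685455565484298583925131200 + 12917406112516600804236635652111896672927385602400 + 12745174031016379460180147176750404717288353794368 + 12577474372713532362019882082319478339429296507600 + 12414130549691278694980662834497147451904240708800 + 12254975029823441788634756900721542997392647879200 + 12099848763623145057133051117168105744261095374400 + 11948600654077855743918887978203504422457831682220 + 11801087065755906907574210348842967330822549809600 + 11657171369832054384311110222637565290202762616800 + 11516723522002752524259169135617835587911163067200 + 11379619670550338803732274264955718497578887316400 + 11245741792073275994276600450073886515254429818560 + 11114977352630563482715244630886980858100308541600 + 10987218992255499534638057910991728204558925684800 + 10862364230979868858108079980185004020416210620200 + 10740315194676724264196753238834610716816028478400 + 10620978359180316216816789313958670597740294828640 + 10504264311277235818829791629189893997765126753600 + 10390087525285091951233815633220438628224201462800 + 10278366154045467306596892884476132836522865963200 + 10169021833257749569292670619747663338261984410400 + 10061979498170825889615905665855582671543437206080 + 9957167211731546453265739981836253685381526401850 + 9854516003363179994984649878930725296872438500800 + 9753959717614576117484806512819187283639046271200 + 9655434871982105651651626649053336907036631662400 + 9558880523262284595135110382562803537966265345776 + 9464238141843846133797138992636439146501252817600 + 9371451493394396661897167041728238762712024848800 + 9280466527439111257412728526760003434918704219200 + 9191231272367581341476067675541157248044485909400 + 9103695736440271042985819411964574798063109853120 + 9017811814398381693523689040153588243364401269600 + 8933533199310546350593561105198881811183425556800 + 8850815299316930180680657761632225498116912357200 + 8769615158956224399206523286754865631161711326400 + 8689891384783895086486463984148003216332968496160 + 8611604075011067202824423768074597781951590401600 + 8534714752912754102799205698716788873184165487300 + 8459186303771933270031071135011330564571916235200 + 8384982915142354908013254721546318892952864338400 + 8312070020228073560987052506576350902579361170240 + 8240414244191624650978543433243796153419194263600 + 8169983353215627859089837933814361998261765252800 + 8100746206154478470453483375053223337259546903200 = 5116038643916281523788566825952329469323903774552295, so H_118 = 5116038643916281523788566825952329469323903774552295/955888052326228459513511038256280353796626534577600; reducing by gcd(5116038643916281523788566825952329469323903774552295, 955888052326228459513511038256280353796626534577600) = 55 gives 93018884434841482250701215017315081260434614082769/17379782769567790172972927968296006432665936992320 ≈ 5.35213. (The PNT-adjacent estimate ln(118) + γ ≈ 5.34790 matches within O(1/n).)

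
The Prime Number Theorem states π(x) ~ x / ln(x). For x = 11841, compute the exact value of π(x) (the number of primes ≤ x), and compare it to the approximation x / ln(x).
π(11841) = 1421;  x/ln(x) ≈ 1262.46;  relative error ≈ 11.16%.

Directly count primes up to 11841: π(11841) = 1421. The PNT approximation gives 11841/ln(11841) ≈ 11841/9.37932 ≈ 1262.46. Relative error (π(x) − x/ln(x)) / π(x) ≈ 11.16%; the approximation is known to undercount slightly (Li(x) is a better estimate).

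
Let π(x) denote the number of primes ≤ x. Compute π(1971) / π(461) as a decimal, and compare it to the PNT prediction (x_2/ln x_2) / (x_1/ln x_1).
π(1971)/π(461) = 297/89 ≈ 3.3371;  PNT prediction ≈ 3.4567.

π(461) = 89 and π(1971) = 297, so π(1971)/π(461) ≈ 3.3371. The PNT-predicted ratio is (1971/ln(1971)) / (461/ln(461)) ≈ 3.4567. The two agree to within a few percent, as expected.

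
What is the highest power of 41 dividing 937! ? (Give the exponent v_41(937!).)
v_41(937!) = 22

Legendre's formula: v_p(n!) = Σ_{k ≥ 1} ⌊n / p^k⌋. For p = 41, n = 937, the terms are:
  ⌊937/41^1⌋ = ⌊937/41⌋ = 22
(the next term ⌊937/41^2⌋ = 0, terminating the sum). Summing: v_41(937!) = 22 = 22.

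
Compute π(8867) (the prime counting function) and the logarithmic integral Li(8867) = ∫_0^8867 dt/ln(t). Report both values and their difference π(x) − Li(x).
π(8867) = 1106;  Li(8867) ≈ 1122.33;  π(x) − Li(x) ≈ -16.33.

Direct count of primes ≤ 8867 gives π(8867) = 1106. Numerical evaluation of the logarithmic integral gives Li(8867) ≈ 1122.33. The difference π(x) − Li(x) ≈ -16.33 is typically negative for small/moderate x (Li(x) overestimates), though Littlewood's theorem shows this sign changes infinitely often.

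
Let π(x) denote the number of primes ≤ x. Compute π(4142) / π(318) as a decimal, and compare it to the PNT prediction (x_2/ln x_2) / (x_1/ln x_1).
π(4142)/π(318) = 570/66 ≈ 8.6364;  PNT prediction ≈ 9.0110.

π(318) = 66 and π(4142) = 570, so π(4142)/π(318) ≈ 8.6364. The PNT-predicted ratio is (4142/ln(4142)) / (318/ln(318)) ≈ 9.0110. The two agree to within a few percent, as expected.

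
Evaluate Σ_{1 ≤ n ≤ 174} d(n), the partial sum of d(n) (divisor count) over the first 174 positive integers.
Σ_{n ≤ 174} d(n) = 927

Compute d(n) for each 1 ≤ n ≤ 174: d(1) = 1, d(2) = 2, d(3) = 2, d(4) = 3, d(5) = 2, d(6) = 4, d(7) = 2, d(8) = 4, d(9) = 3, d(10) = 4, d(11) = 2, d(12) = 6, d(13) = 2, d(14) = 4, d(15) = 4, d(16) = 5, d(17) = 2, d(18) = 6, d(19) = 2, d(20) = 6, d(21) = 4, d(22) = 4, d(23) = 2, d(24) = 8, d(25) = 3, d(26) = 4, d(27) = 4, d(28) = 6, d(29) = 2, d(30) = 8, d(31) = 2, d(32) = 6, d(33) = 4, d(34) = 4, d(35) = 4, d(36) = 9, d(37) = 2, d(38) = 4, d(39) = 4, d(40) = 8, d(41) = 2, d(42) = 8, d(43) = 2, d(44) = 6, d(45) = 6, d(46) = 4, d(47) = 2, d(48) = 10, d(49) = 3, d(50) = 6, d(51) = 4, d(52) = 6, d(53) = 2, d(54) = 8, d(55) = 4, d(56) = 8, d(57) = 4, d(58) = 4, d(59) = 2, d(60) = 12, d(61) = 2, d(62) = 4, d(63) = 6, d(64) = 7, d(65) = 4, d(66) = 8, d(67) = 2, d(68) = 6, d(69) = 4, d(70) = 8, d(71) = 2, d(72) = 12, d(73) = 2, d(74) = 4, d(75) = 6, d(76) = 6, d(77) = 4, d(78) = 8, d(79) = 2, d(80) = 10, d(81) = 5, d(82) = 4, d(83) = 2, d(84) = 12, d(85) = 4, d(86) = 4, d(87) = 4, d(88) = 8, d(89) = 2, d(90) = 12, d(91) = 4, d(92) = 6, d(93) = 4, d(94) = 4, d(95) = 4, d(96) = 12, d(97) = 2, d(98) = 6, d(99) = 6, d(100) = 9, d(101) = 2, d(102) = 8, d(103) = 2, d(104) = 8, d(105) = 8, d(106) = 4, d(107) = 2, d(108) = 12, d(109) = 2, d(110) = 8, d(111) = 4, d(112) = 10, d(113) = 2, d(114) = 8, d(115) = 4, d(116) = 6, d(117) = 6, d(118) = 4, d(119) = 4, d(120) = 16, d(121) = 3, d(122) = 4, d(123) = 4, d(124) = 6, d(125) = 4, d(126) = 12, d(127) = 2, d(128) = 8, d(129) = 4, d(130) = 8, d(131) = 2, d(132) = 12, d(133) = 4, d(134) = 4, d(135) = 8, d(136) = 8, d(137) = 2, d(138) = 8, d(139) = 2, d(140) = 12, d(141) = 4, d(142) = 4, d(143) = 4, d(144) = 15, d(145) = 4, d(146) = 4, d(147) = 6, d(148) = 6, d(149) = 2, d(150) = 12, d(151) = 2, d(152) = 8, d(153) = 6, d(154) = 8, d(155) = 4, d(156) = 12, d(157) = 2, d(158) = 4, d(159) = 4, d(160) = 12, d(161) = 4, d(162) = 10, d(163) = 2, d(164) = 6, d(165) = 8, d(166) = 4, d(167) = 2, d(168) = 16, d(169) = 3, d(170) = 8, d(171) = 6, d(172) = 6, d(173) = 2, d(174) = 8. Summing all 174 values: 927. (Dirichlet's divisor formula: Σ_{n ≤ x} d(n) = x ln(x) + (2γ − 1) x + O(√x). For x = 174, the asymptotic estimate is ≈ 924.55.)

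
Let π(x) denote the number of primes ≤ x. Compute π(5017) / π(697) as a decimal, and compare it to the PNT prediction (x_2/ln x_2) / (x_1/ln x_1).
π(5017)/π(697) = 672/125 ≈ 5.3760;  PNT prediction ≈ 5.5306.

π(697) = 125 and π(5017) = 672, so π(5017)/π(697) ≈ 5.3760. The PNT-predicted ratio is (5017/ln(5017)) / (697/ln(697)) ≈ 5.5306. The two agree to within a few percent, as expected.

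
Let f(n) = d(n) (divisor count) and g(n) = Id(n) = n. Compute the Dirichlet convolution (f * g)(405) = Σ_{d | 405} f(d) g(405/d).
(d * Id)(405) = 1253

Divisors of 405: [1, 3, 5, 9, 15, 27, 45, 81, 135, 405]. For each d | 405:
  d = 1: d(1) · Id(405/1) = 1 · 405 = 405
  d = 3: d(3) · Id(405/3) = 2 · 135 = 270
  d = 5: d(5) · Id(405/5) = 2 · 81 = 162
  d = 9: d(9) · Id(405/9) = 3 · 45 = 135
  d = 15: d(15) · Id(405/15) = 4 · 27 = 108
  d = 27: d(27) · Id(405/27) = 4 · 15 = 60
  d = 45: d(45) · Id(405/45) = 6 · 9 = 54
  d = 81: d(81) · Id(405/81) = 5 · 5 = 25
  d = 135: d(135) · Id(405/135) = 8 · 3 = 24
  d = 405: d(405) · Id(405/405) = 10 · 1 = 10
Summing: (d * Id)(405) = 405 + 270 + 162 + 135 + 108 + 60 + 54 + 25 + 24 + 10 = 1253.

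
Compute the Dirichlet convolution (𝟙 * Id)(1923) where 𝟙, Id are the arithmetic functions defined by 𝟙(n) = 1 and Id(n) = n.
(𝟙 * Id)(1923) = 2568

Divisors of 1923: [1, 3, 641, 1923]. For each d | 1923:
  d = 1: 𝟙(1) · Id(1923/1) = 1 · 1923 = 1923
  d = 3: 𝟙(3) · Id(1923/3) = 1 · 641 = 641
  d = 641: 𝟙(641) · Id(1923/641) = 1 · 3 = 3
  d = 1923: 𝟙(1923) · Id(1923/1923) = 1 · 1 = 1
Summing: (𝟙 * Id)(1923) = 1923 + 641 + 3 + 1 = 2568.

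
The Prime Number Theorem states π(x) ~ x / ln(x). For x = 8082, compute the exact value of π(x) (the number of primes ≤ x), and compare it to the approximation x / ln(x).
π(8082) = 1015;  x/ln(x) ≈ 898.26;  relative error ≈ 11.50%.

Directly count primes up to 8082: π(8082) = 1015. The PNT approximation gives 8082/ln(8082) ≈ 8082/8.99739 ≈ 898.26. Relative error (π(x) − x/ln(x)) / π(x) ≈ 11.50%; the approximation is known to undercount slightly (Li(x) is a better estimate).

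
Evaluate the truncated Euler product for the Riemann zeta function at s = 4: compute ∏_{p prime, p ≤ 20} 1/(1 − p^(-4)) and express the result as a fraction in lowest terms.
∏ = 7064087752265346803/6526834216796160000

The primes p ≤ 20 are [2, 3, 5, 7, 11, 13, 17, 19]. For each prime, (1 − 1/p^4)^(-1) = p^4 / (p^4 − 1). The product is (1 − 1/2^4)^(-1), (1 − 1/3^4)^(-1), (1 − 1/5^4)^(-1), (1 − 1/7^4)^(-1), (1 − 1/11^4)^(-1), (1 − 1/13^4)^(-1), (1 − 1/17^4)^(-1), (1 − 1/19^4)^(-1) = ∏ p^4 / (p^4 − 1) = 7064087752265346803/6526834216796160000.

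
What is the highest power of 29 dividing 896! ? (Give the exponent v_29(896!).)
v_29(896!) = 31

Legendre's formula: v_p(n!) = Σ_{k ≥ 1} ⌊n / p^k⌋. For p = 29, n = 896, the terms are:
  ⌊896/29^1⌋ = ⌊896/29⌋ = 30
  ⌊896/29^2⌋ = ⌊896/841⌋ = 1
(the next term ⌊896/29^3⌋ = 0, terminating the sum). Summing: v_29(896!) = 30 + 1 = 31.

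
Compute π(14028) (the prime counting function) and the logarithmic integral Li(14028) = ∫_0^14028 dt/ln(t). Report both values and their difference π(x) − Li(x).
π(14028) = 1654;  Li(14028) ≈ 1675.19;  π(x) − Li(x) ≈ -21.19.

Direct count of primes ≤ 14028 gives π(14028) = 1654. Numerical evaluation of the logarithmic integral gives Li(14028) ≈ 1675.19. The difference π(x) − Li(x) ≈ -21.19 is typically negative for small/moderate x (Li(x) overestimates), though Littlewood's theorem shows this sign changes infinitely often.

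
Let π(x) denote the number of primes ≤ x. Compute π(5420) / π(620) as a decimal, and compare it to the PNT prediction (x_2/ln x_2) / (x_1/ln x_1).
π(5420)/π(620) = 716/114 ≈ 6.2807;  PNT prediction ≈ 6.5375.

π(620) = 114 and π(5420) = 716, so π(5420)/π(620) ≈ 6.2807. The PNT-predicted ratio is (5420/ln(5420)) / (620/ln(620)) ≈ 6.5375. The two agree to within a few percent, as expected.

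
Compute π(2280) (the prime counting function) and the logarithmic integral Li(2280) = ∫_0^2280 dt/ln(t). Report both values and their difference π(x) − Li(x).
π(2280) = 338;  Li(2280) ≈ 351.33;  π(x) − Li(x) ≈ -13.33.

Direct count of primes ≤ 2280 gives π(2280) = 338. Numerical evaluation of the logarithmic integral gives Li(2280) ≈ 351.33. The difference π(x) − Li(x) ≈ -13.33 is typically negative for small/moderate x (Li(x) overestimates), though Littlewood's theorem shows this sign changes infinitely often.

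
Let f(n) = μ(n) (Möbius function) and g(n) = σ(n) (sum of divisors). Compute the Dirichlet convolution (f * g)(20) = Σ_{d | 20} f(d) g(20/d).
(μ * σ)(20) = 20

Divisors of 20: [1, 2, 4, 5, 10, 20]. For each d | 20:
  d = 1: μ(1) · σ(20/1) = 1 · 42 = 42
  d = 2: μ(2) · σ(20/2) = -1 · 18 = -18
  d = 4: μ(4) · σ(20/4) = 0 · 6 = 0
  d = 5: μ(5) · σ(20/5) = -1 · 7 = -7
  d = 10: μ(10) · σ(20/10) = 1 · 3 = 3
  d = 20: μ(20) · σ(20/20) = 0 · 1 = 0
Summing: (μ * σ)(20) = 42 + -18 + 0 + -7 + 3 + 0 = 20.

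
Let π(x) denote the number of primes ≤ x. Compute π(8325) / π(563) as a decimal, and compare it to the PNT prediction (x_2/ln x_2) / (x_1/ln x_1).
π(8325)/π(563) = 1044/103 ≈ 10.1359;  PNT prediction ≈ 10.3743.

π(563) = 103 and π(8325) = 1044, so π(8325)/π(563) ≈ 10.1359. The PNT-predicted ratio is (8325/ln(8325)) / (563/ln(563)) ≈ 10.3743. The two agree to within a few percent, as expected.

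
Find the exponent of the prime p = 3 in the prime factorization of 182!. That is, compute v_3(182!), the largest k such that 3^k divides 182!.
v_3(182!) = 88

Legendre's formula: v_p(n!) = Σ_{k ≥ 1} ⌊n / p^k⌋. For p = 3, n = 182, the terms are:
  ⌊182/3^1⌋ = ⌊182/3⌋ = 60
  ⌊182/3^2⌋ = ⌊182/9⌋ = 20
  ⌊182/3^3⌋ = ⌊182/27⌋ = 6
  ⌊182/3^4⌋ = ⌊182/81⌋ = 2
(the next term ⌊182/3^5⌋ = 0, terminating the sum). Summing: v_3(182!) = 60 + 20 + 6 + 2 = 88.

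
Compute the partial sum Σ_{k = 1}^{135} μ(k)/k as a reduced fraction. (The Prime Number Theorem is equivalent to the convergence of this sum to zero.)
Σ μ(k)/k = 1798157260399775266990045811129040783798487774562/262948239526313870385685898536205956450305483726315

Values of μ(k) for 1 ≤ k ≤ 135: μ(1) = 1, μ(2) = -1, μ(3) = -1, μ(5) = -1, μ(6) = 1, μ(7) = -1, μ(10) = 1, μ(11) = -1, μ(13) = -1, μ(14) = 1, μ(15) = 1, μ(17) = -1, μ(19) = -1, μ(21) = 1, μ(22) = 1, μ(23) = -1, μ(26) = 1, μ(29) = -1, μ(30) = -1, μ(31) = -1, μ(33) = 1, μ(34) = 1, μ(35) = 1, μ(37) = -1, μ(38) = 1, μ(39) = 1, μ(41) = -1, μ(42) = -1, μ(43) = -1, μ(46) = 1, μ(47) = -1, μ(51) = 1, μ(53) = -1, μ(55) = 1, μ(57) = 1, μ(58) = 1, μ(59) = -1, μ(61) = -1, μ(62) = 1, μ(65) = 1, μ(66) = -1, μ(67) = -1, μ(69) = 1, μ(70) = -1, μ(71) = -1, μ(73) = -1, μ(74) = 1, μ(77) = 1, μ(78) = -1, μ(79) = -1, μ(82) = 1, μ(83) = -1, μ(85) = 1, μ(86) = 1, μ(87) = 1, μ(89) = -1, μ(91) = 1, μ(93) = 1, μ(94) = 1, μ(95) = 1, μ(97) = -1, μ(101) = -1, μ(102) = -1, μ(103) = -1, μ(105) = -1, μ(106) = 1, μ(107) = -1, μ(109) = -1, μ(110) = -1, μ(111) = 1, μ(113) = -1, μ(114) = -1, μ(115) = 1, μ(118) = 1, μ(119) = 1, μ(122) = 1, μ(123) = 1, μ(127) = -1, μ(129) = 1, μ(130) = -1, μ(131) = -1, μ(133) = 1, μ(134) = 1, with μ = 0 on non-squarefree integers. Summing μ(k)/k for k where μ(k) ≠ 0 gives 1798157260399775266990045811129040783798487774562/262948239526313870385685898536205956450305483726315 ≈ 0.0068. (PNT ⟺ this sum → 0 as n → ∞.)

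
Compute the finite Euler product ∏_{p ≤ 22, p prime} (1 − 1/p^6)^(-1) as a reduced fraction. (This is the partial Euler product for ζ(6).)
∏ = 99475806666511821483705625/97780003061374251090837504

The primes p ≤ 22 are [2, 3, 5, 7, 11, 13, 17, 19]. For each prime, (1 − 1/p^6)^(-1) = p^6 / (p^6 − 1). The product is (1 − 1/2^6)^(-1), (1 − 1/3^6)^(-1), (1 − 1/5^6)^(-1), (1 − 1/7^6)^(-1), (1 − 1/11^6)^(-1), (1 − 1/13^6)^(-1), (1 − 1/17^6)^(-1), (1 − 1/19^6)^(-1) = ∏ p^6 / (p^6 − 1) = 99475806666511821483705625/97780003061374251090837504.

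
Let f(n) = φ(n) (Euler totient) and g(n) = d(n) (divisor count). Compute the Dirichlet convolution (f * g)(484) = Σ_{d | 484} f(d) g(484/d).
(φ * d)(484) = 931

Divisors of 484: [1, 2, 4, 11, 22, 44, 121, 242, 484]. For each d | 484:
  d = 1: φ(1) · d(484/1) = 1 · 9 = 9
  d = 2: φ(2) · d(484/2) = 1 · 6 = 6
  d = 4: φ(4) · d(484/4) = 2 · 3 = 6
  d = 11: φ(11) · d(484/11) = 10 · 6 = 60
  d = 22: φ(22) · d(484/22) = 10 · 4 = 40
  d = 44: φ(44) · d(484/44) = 20 · 2 = 40
  d = 121: φ(121) · d(484/121) = 110 · 3 = 330
  d = 242: φ(242) · d(484/242) = 110 · 2 = 220
  d = 484: φ(484) · d(484/484) = 220 · 1 = 220
Summing: (φ * d)(484) = 9 + 6 + 6 + 60 + 40 + 40 + 330 + 220 + 220 = 931.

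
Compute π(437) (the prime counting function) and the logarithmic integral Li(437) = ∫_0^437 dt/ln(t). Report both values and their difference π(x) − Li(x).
π(437) = 84;  Li(437) ≈ 91.55;  π(x) − Li(x) ≈ -7.55.

Direct count of primes ≤ 437 gives π(437) = 84. Numerical evaluation of the logarithmic integral gives Li(437) ≈ 91.55. The difference π(x) − Li(x) ≈ -7.55 is typically negative for small/moderate x (Li(x) overestimates), though Littlewood's theorem shows this sign changes infinitely often.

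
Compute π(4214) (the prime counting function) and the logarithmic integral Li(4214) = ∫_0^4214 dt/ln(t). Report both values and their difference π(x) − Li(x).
π(4214) = 576;  Li(4214) ≈ 591.08;  π(x) − Li(x) ≈ -15.08.

Direct count of primes ≤ 4214 gives π(4214) = 576. Numerical evaluation of the logarithmic integral gives Li(4214) ≈ 591.08. The difference π(x) − Li(x) ≈ -15.08 is typically negative for small/moderate x (Li(x) overestimates), though Littlewood's theorem shows this sign changes infinitely often.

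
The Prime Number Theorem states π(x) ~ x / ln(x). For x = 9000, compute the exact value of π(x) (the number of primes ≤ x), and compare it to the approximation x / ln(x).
π(9000) = 1117;  x/ln(x) ≈ 988.47;  relative error ≈ 11.51%.

Directly count primes up to 9000: π(9000) = 1117. The PNT approximation gives 9000/ln(9000) ≈ 9000/9.10498 ≈ 988.47. Relative error (π(x) − x/ln(x)) / π(x) ≈ 11.51%; the approximation is known to undercount slightly (Li(x) is a better estimate).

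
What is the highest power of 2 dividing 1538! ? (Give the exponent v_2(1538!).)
v_2(1538!) = 1535

Legendre's formula: v_p(n!) = Σ_{k ≥ 1} ⌊n / p^k⌋. For p = 2, n = 1538, the terms are:
  ⌊1538/2^1⌋ = ⌊1538/2⌋ = 769
  ⌊1538/2^2⌋ = ⌊1538/4⌋ = 384
  ⌊1538/2^3⌋ = ⌊1538/8⌋ = 192
  ⌊1538/2^4⌋ = ⌊1538/16⌋ = 96
  ⌊1538/2^5⌋ = ⌊1538/32⌋ = 48
  ⌊1538/2^6⌋ = ⌊1538/64⌋ = 24
  ⌊1538/2^7⌋ = ⌊1538/128⌋ = 12
  ⌊1538/2^8⌋ = ⌊1538/256⌋ = 6
  ⌊1538/2^9⌋ = ⌊1538/512⌋ = 3
  ⌊1538/2^10⌋ = ⌊1538/1024⌋ = 1
(the next term ⌊1538/2^11⌋ = 0, terminating the sum). Summing: v_2(1538!) = 769 + 384 + 192 + 96 + 48 + 24 + 12 + 6 + 3 + 1 = 1535.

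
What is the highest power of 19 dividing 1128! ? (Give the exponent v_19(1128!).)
v_19(1128!) = 62

Legendre's formula: v_p(n!) = Σ_{k ≥ 1} ⌊n / p^k⌋. For p = 19, n = 1128, the terms are:
  ⌊1128/19^1⌋ = ⌊1128/19⌋ = 59
  ⌊1128/19^2⌋ = ⌊1128/361⌋ = 3
(the next term ⌊1128/19^3⌋ = 0, terminating the sum). Summing: v_19(1128!) = 59 + 3 = 62.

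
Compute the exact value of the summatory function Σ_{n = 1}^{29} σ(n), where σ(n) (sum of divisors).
Σ_{n ≤ 29} σ(n) = 690

Compute σ(n) for each 1 ≤ n ≤ 29: σ(1) = 1, σ(2) = 3, σ(3) = 4, σ(4) = 7, σ(5) = 6, σ(6) = 12, σ(7) = 8, σ(8) = 15, σ(9) = 13, σ(10) = 18, σ(11) = 12, σ(12) = 28, σ(13) = 14, σ(14) = 24, σ(15) = 24, σ(16) = 31, σ(17) = 18, σ(18) = 39, σ(19) = 20, σ(20) = 42, σ(21) = 32, σ(22) = 36, σ(23) = 24, σ(24) = 60, σ(25) = 31, σ(26) = 42, σ(27) = 40, σ(28) = 56, σ(29) = 30. Summing all 29 values: 690. (Average order: Σ_{n ≤ x} σ(n) ~ (π²/12) x². For x = 29, (π²/12)·29² ≈ 691.69.)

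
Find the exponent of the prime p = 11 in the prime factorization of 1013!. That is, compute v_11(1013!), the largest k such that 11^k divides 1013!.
v_11(1013!) = 100

Legendre's formula: v_p(n!) = Σ_{k ≥ 1} ⌊n / p^k⌋. For p = 11, n = 1013, the terms are:
  ⌊1013/11^1⌋ = ⌊1013/11⌋ = 92
  ⌊1013/11^2⌋ = ⌊1013/121⌋ = 8
(the next term ⌊1013/11^3⌋ = 0, terminating the sum). Summing: v_11(1013!) = 92 + 8 = 100.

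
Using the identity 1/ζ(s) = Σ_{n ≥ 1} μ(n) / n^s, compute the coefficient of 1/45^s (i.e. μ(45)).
μ(45) = 0

Factor n = 45 = 3^2 · 5. μ(n) = 0 if any exponent ≥ 2 (not squarefree); otherwise μ(n) = (−1)^{ω(n)} where ω(n) is the number of distinct prime factors. Applying: μ(45) = 0.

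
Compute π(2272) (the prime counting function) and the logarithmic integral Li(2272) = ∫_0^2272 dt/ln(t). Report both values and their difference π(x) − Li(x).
π(2272) = 337;  Li(2272) ≈ 350.29;  π(x) − Li(x) ≈ -13.29.

Direct count of primes ≤ 2272 gives π(2272) = 337. Numerical evaluation of the logarithmic integral gives Li(2272) ≈ 350.29. The difference π(x) − Li(x) ≈ -13.29 is typically negative for small/moderate x (Li(x) overestimates), though Littlewood's theorem shows this sign changes infinitely often.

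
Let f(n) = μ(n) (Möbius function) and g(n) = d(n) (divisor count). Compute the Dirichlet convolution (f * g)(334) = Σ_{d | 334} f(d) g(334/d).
(μ * d)(334) = 1

Divisors of 334: [1, 2, 167, 334]. For each d | 334:
  d = 1: μ(1) · d(334/1) = 1 · 4 = 4
  d = 2: μ(2) · d(334/2) = -1 · 2 = -2
  d = 167: μ(167) · d(334/167) = -1 · 2 = -2
  d = 334: μ(334) · d(334/334) = 1 · 1 = 1
Summing: (μ * d)(334) = 4 + -2 + -2 + 1 = 1.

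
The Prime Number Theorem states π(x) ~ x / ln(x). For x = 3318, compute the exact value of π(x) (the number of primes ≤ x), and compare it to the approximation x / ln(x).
π(3318) = 466;  x/ln(x) ≈ 409.27;  relative error ≈ 12.17%.

Directly count primes up to 3318: π(3318) = 466. The PNT approximation gives 3318/ln(3318) ≈ 3318/8.10712 ≈ 409.27. Relative error (π(x) − x/ln(x)) / π(x) ≈ 12.17%; the approximation is known to undercount slightly (Li(x) is a better estimate).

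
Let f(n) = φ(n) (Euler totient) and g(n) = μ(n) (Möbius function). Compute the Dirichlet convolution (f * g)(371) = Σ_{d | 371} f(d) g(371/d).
(φ * μ)(371) = 255

Divisors of 371: [1, 7, 53, 371]. For each d | 371:
  d = 1: φ(1) · μ(371/1) = 1 · 1 = 1
  d = 7: φ(7) · μ(371/7) = 6 · -1 = -6
  d = 53: φ(53) · μ(371/53) = 52 · -1 = -52
  d = 371: φ(371) · μ(371/371) = 312 · 1 = 312
Summing: (φ * μ)(371) = 1 + -6 + -52 + 312 = 255.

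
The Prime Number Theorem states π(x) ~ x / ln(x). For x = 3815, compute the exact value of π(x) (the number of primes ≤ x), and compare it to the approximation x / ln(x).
π(3815) = 529;  x/ln(x) ≈ 462.61;  relative error ≈ 12.55%.

Directly count primes up to 3815: π(3815) = 529. The PNT approximation gives 3815/ln(3815) ≈ 3815/8.24670 ≈ 462.61. Relative error (π(x) − x/ln(x)) / π(x) ≈ 12.55%; the approximation is known to undercount slightly (Li(x) is a better estimate).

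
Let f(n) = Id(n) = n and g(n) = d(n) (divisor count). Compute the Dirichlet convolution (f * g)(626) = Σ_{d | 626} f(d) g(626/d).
(Id * d)(626) = 1260

Divisors of 626: [1, 2, 313, 626]. For each d | 626:
  d = 1: Id(1) · d(626/1) = 1 · 4 = 4
  d = 2: Id(2) · d(626/2) = 2 · 2 = 4
  d = 313: Id(313) · d(626/313) = 313 · 2 = 626
  d = 626: Id(626) · d(626/626) = 626 · 1 = 626
Summing: (Id * d)(626) = 4 + 4 + 626 + 626 = 1260.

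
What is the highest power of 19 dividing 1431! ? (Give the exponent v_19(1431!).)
v_19(1431!) = 78

Legendre's formula: v_p(n!) = Σ_{k ≥ 1} ⌊n / p^k⌋. For p = 19, n = 1431, the terms are:
  ⌊1431/19^1⌋ = ⌊1431/19⌋ = 75
  ⌊1431/19^2⌋ = ⌊1431/361⌋ = 3
(the next term ⌊1431/19^3⌋ = 0, terminating the sum). Summing: v_19(1431!) = 75 + 3 = 78.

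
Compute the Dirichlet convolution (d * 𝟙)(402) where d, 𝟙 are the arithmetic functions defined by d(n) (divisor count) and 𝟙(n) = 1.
(d * 𝟙)(402) = 27

Divisors of 402: [1, 2, 3, 6, 67, 134, 201, 402]. For each d | 402:
  d = 1: d(1) · 𝟙(402/1) = 1 · 1 = 1
  d = 2: d(2) · 𝟙(402/2) = 2 · 1 = 2
  d = 3: d(3) · 𝟙(402/3) = 2 · 1 = 2
  d = 6: d(6) · 𝟙(402/6) = 4 · 1 = 4
  d = 67: d(67) · 𝟙(402/67) = 2 · 1 = 2
  d = 134: d(134) · 𝟙(402/134) = 4 · 1 = 4
  d = 201: d(201) · 𝟙(402/201) = 4 · 1 = 4
  d = 402: d(402) · 𝟙(402/402) = 8 · 1 = 8
Summing: (d * 𝟙)(402) = 1 + 2 + 2 + 4 + 2 + 4 + 4 + 8 = 27.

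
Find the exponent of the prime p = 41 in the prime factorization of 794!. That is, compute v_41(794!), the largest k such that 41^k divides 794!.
v_41(794!) = 19

Legendre's formula: v_p(n!) = Σ_{k ≥ 1} ⌊n / p^k⌋. For p = 41, n = 794, the terms are:
  ⌊794/41^1⌋ = ⌊794/41⌋ = 19
(the next term ⌊794/41^2⌋ = 0, terminating the sum). Summing: v_41(794!) = 19 = 19.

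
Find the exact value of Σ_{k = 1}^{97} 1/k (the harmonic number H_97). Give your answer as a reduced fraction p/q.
H_97 = 359553024620966925518018240656745677092407/69720375229712477164533808935312303556800

Direct summation: H_97 = 1 + 1/2 + ... + 1/97. The least common denominator is lcm(1, ..., 97) = 69720375229712477164533808935312303556800; over this denominator the numerator is 69720375229712477164533808935312303556800 + 34860187614856238582266904467656151778400 + 23240125076570825721511269645104101185600 + 17430093807428119291133452233828075889200 + 13944075045942495432906761787062460711360 + 11620062538285412860755634822552050592800 + 9960053604244639594933401276473186222400 + 8715046903714059645566726116914037944600 + 7746708358856941907170423215034700395200 + 6972037522971247716453380893531230355680 + 6338215929973861560412164448664754868800 + 5810031269142706430377817411276025296400 + 5363105786900959781887216071947100273600 + 4980026802122319797466700638236593111200 + 4648025015314165144302253929020820237120 + 4357523451857029822783363058457018972300 + 4101198542924263362619635819724253150400 + 3873354179428470953585211607517350197600 + 3669493433142761956028095207121700187200 + 3486018761485623858226690446765615177840 + 3320017868081546531644467092157728740800 + 3169107964986930780206082224332377434400 + 3031320662161412050631904736317926241600 + 2905015634571353215188908705638012648200 + 2788815009188499086581352357412492142272 + 2681552893450479890943608035973550136800 + 2582236119618980635723474405011566798400 + 2490013401061159898733350319118296555600 + 2404150869990085419466683066734907019200 + 2324012507657082572151126964510410118560 + 2249044362248789585952703514042332372800 + 2178761725928514911391681529228509486150 + 2112738643324620520137388149554918289600 + 2050599271462131681309817909862126575200 + 1992010720848927918986680255294637244480 + 1936677089714235476792605803758675098800 + 1884334465667904788230643484738170366400 + 1834746716571380978014047603560850093600 + 1787701928966986593962405357315700091200 + 1743009380742811929113345223382807588920 + 1700496956822255540598385583788104964800 + 1660008934040773265822233546078864370400 + 1621404075109592492198460672914239617600 + 1584553982493465390103041112166188717200 + 1549341671771388381434084643006940079040 + 1515660331080706025315952368158963120800 + 1483412238930052705628378913517283054400 + 1452507817285676607594454352819006324100 + 1422864800606377084990485896639026603200 + 1394407504594249543290676178706246071136 + 1367066180974754454206545273241417716800 + 1340776446725239945471804017986775068400 + 1315478777919103342727052998779477425600 + 1291118059809490317861737202505783399200 + 1267643185994772312082432889732950973760 + 1245006700530579949366675159559148277800 + 1223164477714253985342698402373900062400 + 1202075434995042709733341533367453509600 + 1181701275079872494314132354835801755200 + 1162006253828541286075563482255205059280 + 1142956970978893068271046048119873828800 + 1124522181124394792976351757021166186400 + 1106672622693848843881489030719242913600 + 1089380862964257455695840764614254743075 + 1072621157380191956377443214389420054720 + 1056369321662310260068694074777459144800 + 1040602615368842942754235954258392590400 + 1025299635731065840654908954931063287600 + 1010440220720470683543968245439308747200 + 996005360424463959493340127647318622240 + 981977115911443340345546604722708500800 + 968338544857117738396302901879337549400 + 955073633283732563897723410072771281600 + 942167232833952394115321742369085183200 + 929605003062833028860450785804164047424 + 917373358285690489007023801780425046800 + 905459418567694508630309206952107838400 + 893850964483493296981202678657850045600 + 882536395312816166639668467535598779200 + 871504690371405964556672611691403794460 + 860745373206326878574491468337188932800 + 850248478411127770299192791894052482400 + 840004520839909363428118179943521729600 + 830004467020386632911116773039432185200 + 820239708584852672523927163944850630080 + 810702037554796246099230336457119808800 + 801383623330028473155561022244969006400 + 792276991246732695051520556083094358600 + 783375002581039069264424819497891051200 + 774670835885694190717042321503470039520 + 766157969557279968841030867421014324800 + 757830165540353012657976184079481560400 + 749681454082929861984234504680777457600 + 741706119465026352814189456758641527200 + 733898686628552391205619041424340037440 + 726253908642838303797227176409503162050 + 718766754945489455304472257065075294400 = 359553024620966925518018240656745677092407, so H_97 = 359553024620966925518018240656745677092407/69720375229712477164533808935312303556800 (already in lowest terms) ≈ 5.15707. (The PNT-adjacent estimate ln(97) + γ ≈ 5.15193 matches within O(1/n).)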